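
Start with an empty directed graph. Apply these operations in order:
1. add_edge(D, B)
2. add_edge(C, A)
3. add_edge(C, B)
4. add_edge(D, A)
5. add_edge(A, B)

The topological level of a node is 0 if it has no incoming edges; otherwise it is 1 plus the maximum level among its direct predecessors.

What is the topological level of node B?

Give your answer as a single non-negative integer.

Op 1: add_edge(D, B). Edges now: 1
Op 2: add_edge(C, A). Edges now: 2
Op 3: add_edge(C, B). Edges now: 3
Op 4: add_edge(D, A). Edges now: 4
Op 5: add_edge(A, B). Edges now: 5
Compute levels (Kahn BFS):
  sources (in-degree 0): C, D
  process C: level=0
    C->A: in-degree(A)=1, level(A)>=1
    C->B: in-degree(B)=2, level(B)>=1
  process D: level=0
    D->A: in-degree(A)=0, level(A)=1, enqueue
    D->B: in-degree(B)=1, level(B)>=1
  process A: level=1
    A->B: in-degree(B)=0, level(B)=2, enqueue
  process B: level=2
All levels: A:1, B:2, C:0, D:0
level(B) = 2

Answer: 2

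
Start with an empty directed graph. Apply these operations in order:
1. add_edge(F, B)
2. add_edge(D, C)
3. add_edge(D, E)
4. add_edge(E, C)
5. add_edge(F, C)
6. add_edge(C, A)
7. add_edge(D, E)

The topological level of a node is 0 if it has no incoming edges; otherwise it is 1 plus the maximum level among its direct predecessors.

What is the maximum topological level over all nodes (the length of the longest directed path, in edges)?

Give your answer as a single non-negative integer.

Answer: 3

Derivation:
Op 1: add_edge(F, B). Edges now: 1
Op 2: add_edge(D, C). Edges now: 2
Op 3: add_edge(D, E). Edges now: 3
Op 4: add_edge(E, C). Edges now: 4
Op 5: add_edge(F, C). Edges now: 5
Op 6: add_edge(C, A). Edges now: 6
Op 7: add_edge(D, E) (duplicate, no change). Edges now: 6
Compute levels (Kahn BFS):
  sources (in-degree 0): D, F
  process D: level=0
    D->C: in-degree(C)=2, level(C)>=1
    D->E: in-degree(E)=0, level(E)=1, enqueue
  process F: level=0
    F->B: in-degree(B)=0, level(B)=1, enqueue
    F->C: in-degree(C)=1, level(C)>=1
  process E: level=1
    E->C: in-degree(C)=0, level(C)=2, enqueue
  process B: level=1
  process C: level=2
    C->A: in-degree(A)=0, level(A)=3, enqueue
  process A: level=3
All levels: A:3, B:1, C:2, D:0, E:1, F:0
max level = 3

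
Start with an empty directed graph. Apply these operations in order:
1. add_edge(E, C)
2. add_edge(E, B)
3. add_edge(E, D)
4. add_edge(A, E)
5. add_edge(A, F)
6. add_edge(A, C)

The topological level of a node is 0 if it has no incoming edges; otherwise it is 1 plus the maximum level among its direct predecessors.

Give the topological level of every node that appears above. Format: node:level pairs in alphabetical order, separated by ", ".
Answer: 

Op 1: add_edge(E, C). Edges now: 1
Op 2: add_edge(E, B). Edges now: 2
Op 3: add_edge(E, D). Edges now: 3
Op 4: add_edge(A, E). Edges now: 4
Op 5: add_edge(A, F). Edges now: 5
Op 6: add_edge(A, C). Edges now: 6
Compute levels (Kahn BFS):
  sources (in-degree 0): A
  process A: level=0
    A->C: in-degree(C)=1, level(C)>=1
    A->E: in-degree(E)=0, level(E)=1, enqueue
    A->F: in-degree(F)=0, level(F)=1, enqueue
  process E: level=1
    E->B: in-degree(B)=0, level(B)=2, enqueue
    E->C: in-degree(C)=0, level(C)=2, enqueue
    E->D: in-degree(D)=0, level(D)=2, enqueue
  process F: level=1
  process B: level=2
  process C: level=2
  process D: level=2
All levels: A:0, B:2, C:2, D:2, E:1, F:1

Answer: A:0, B:2, C:2, D:2, E:1, F:1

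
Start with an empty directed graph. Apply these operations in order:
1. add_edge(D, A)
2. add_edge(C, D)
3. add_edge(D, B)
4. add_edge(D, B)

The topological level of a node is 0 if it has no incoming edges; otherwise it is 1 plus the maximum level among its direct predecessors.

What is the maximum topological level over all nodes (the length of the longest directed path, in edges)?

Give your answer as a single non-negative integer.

Op 1: add_edge(D, A). Edges now: 1
Op 2: add_edge(C, D). Edges now: 2
Op 3: add_edge(D, B). Edges now: 3
Op 4: add_edge(D, B) (duplicate, no change). Edges now: 3
Compute levels (Kahn BFS):
  sources (in-degree 0): C
  process C: level=0
    C->D: in-degree(D)=0, level(D)=1, enqueue
  process D: level=1
    D->A: in-degree(A)=0, level(A)=2, enqueue
    D->B: in-degree(B)=0, level(B)=2, enqueue
  process A: level=2
  process B: level=2
All levels: A:2, B:2, C:0, D:1
max level = 2

Answer: 2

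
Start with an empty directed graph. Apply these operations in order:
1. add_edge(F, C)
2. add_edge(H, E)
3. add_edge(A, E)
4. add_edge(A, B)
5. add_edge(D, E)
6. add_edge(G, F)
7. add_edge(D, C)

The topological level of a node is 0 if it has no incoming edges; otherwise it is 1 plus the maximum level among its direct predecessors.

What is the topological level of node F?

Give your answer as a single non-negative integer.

Op 1: add_edge(F, C). Edges now: 1
Op 2: add_edge(H, E). Edges now: 2
Op 3: add_edge(A, E). Edges now: 3
Op 4: add_edge(A, B). Edges now: 4
Op 5: add_edge(D, E). Edges now: 5
Op 6: add_edge(G, F). Edges now: 6
Op 7: add_edge(D, C). Edges now: 7
Compute levels (Kahn BFS):
  sources (in-degree 0): A, D, G, H
  process A: level=0
    A->B: in-degree(B)=0, level(B)=1, enqueue
    A->E: in-degree(E)=2, level(E)>=1
  process D: level=0
    D->C: in-degree(C)=1, level(C)>=1
    D->E: in-degree(E)=1, level(E)>=1
  process G: level=0
    G->F: in-degree(F)=0, level(F)=1, enqueue
  process H: level=0
    H->E: in-degree(E)=0, level(E)=1, enqueue
  process B: level=1
  process F: level=1
    F->C: in-degree(C)=0, level(C)=2, enqueue
  process E: level=1
  process C: level=2
All levels: A:0, B:1, C:2, D:0, E:1, F:1, G:0, H:0
level(F) = 1

Answer: 1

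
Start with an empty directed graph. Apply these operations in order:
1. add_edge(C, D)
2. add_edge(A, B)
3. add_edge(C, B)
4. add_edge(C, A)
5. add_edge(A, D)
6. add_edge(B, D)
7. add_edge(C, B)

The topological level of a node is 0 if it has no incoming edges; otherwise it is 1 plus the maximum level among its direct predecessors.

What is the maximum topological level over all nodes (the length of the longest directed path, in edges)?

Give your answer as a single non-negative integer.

Answer: 3

Derivation:
Op 1: add_edge(C, D). Edges now: 1
Op 2: add_edge(A, B). Edges now: 2
Op 3: add_edge(C, B). Edges now: 3
Op 4: add_edge(C, A). Edges now: 4
Op 5: add_edge(A, D). Edges now: 5
Op 6: add_edge(B, D). Edges now: 6
Op 7: add_edge(C, B) (duplicate, no change). Edges now: 6
Compute levels (Kahn BFS):
  sources (in-degree 0): C
  process C: level=0
    C->A: in-degree(A)=0, level(A)=1, enqueue
    C->B: in-degree(B)=1, level(B)>=1
    C->D: in-degree(D)=2, level(D)>=1
  process A: level=1
    A->B: in-degree(B)=0, level(B)=2, enqueue
    A->D: in-degree(D)=1, level(D)>=2
  process B: level=2
    B->D: in-degree(D)=0, level(D)=3, enqueue
  process D: level=3
All levels: A:1, B:2, C:0, D:3
max level = 3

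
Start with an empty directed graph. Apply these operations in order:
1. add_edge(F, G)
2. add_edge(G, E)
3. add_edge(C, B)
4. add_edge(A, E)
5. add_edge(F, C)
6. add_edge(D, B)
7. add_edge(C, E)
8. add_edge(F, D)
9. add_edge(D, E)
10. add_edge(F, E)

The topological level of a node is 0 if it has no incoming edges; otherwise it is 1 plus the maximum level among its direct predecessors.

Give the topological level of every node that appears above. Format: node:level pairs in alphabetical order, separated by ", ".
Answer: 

Answer: A:0, B:2, C:1, D:1, E:2, F:0, G:1

Derivation:
Op 1: add_edge(F, G). Edges now: 1
Op 2: add_edge(G, E). Edges now: 2
Op 3: add_edge(C, B). Edges now: 3
Op 4: add_edge(A, E). Edges now: 4
Op 5: add_edge(F, C). Edges now: 5
Op 6: add_edge(D, B). Edges now: 6
Op 7: add_edge(C, E). Edges now: 7
Op 8: add_edge(F, D). Edges now: 8
Op 9: add_edge(D, E). Edges now: 9
Op 10: add_edge(F, E). Edges now: 10
Compute levels (Kahn BFS):
  sources (in-degree 0): A, F
  process A: level=0
    A->E: in-degree(E)=4, level(E)>=1
  process F: level=0
    F->C: in-degree(C)=0, level(C)=1, enqueue
    F->D: in-degree(D)=0, level(D)=1, enqueue
    F->E: in-degree(E)=3, level(E)>=1
    F->G: in-degree(G)=0, level(G)=1, enqueue
  process C: level=1
    C->B: in-degree(B)=1, level(B)>=2
    C->E: in-degree(E)=2, level(E)>=2
  process D: level=1
    D->B: in-degree(B)=0, level(B)=2, enqueue
    D->E: in-degree(E)=1, level(E)>=2
  process G: level=1
    G->E: in-degree(E)=0, level(E)=2, enqueue
  process B: level=2
  process E: level=2
All levels: A:0, B:2, C:1, D:1, E:2, F:0, G:1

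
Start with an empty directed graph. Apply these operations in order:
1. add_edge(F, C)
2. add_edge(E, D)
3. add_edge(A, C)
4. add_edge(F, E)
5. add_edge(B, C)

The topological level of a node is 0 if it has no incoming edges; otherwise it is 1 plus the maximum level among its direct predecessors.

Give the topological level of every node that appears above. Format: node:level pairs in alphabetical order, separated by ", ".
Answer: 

Answer: A:0, B:0, C:1, D:2, E:1, F:0

Derivation:
Op 1: add_edge(F, C). Edges now: 1
Op 2: add_edge(E, D). Edges now: 2
Op 3: add_edge(A, C). Edges now: 3
Op 4: add_edge(F, E). Edges now: 4
Op 5: add_edge(B, C). Edges now: 5
Compute levels (Kahn BFS):
  sources (in-degree 0): A, B, F
  process A: level=0
    A->C: in-degree(C)=2, level(C)>=1
  process B: level=0
    B->C: in-degree(C)=1, level(C)>=1
  process F: level=0
    F->C: in-degree(C)=0, level(C)=1, enqueue
    F->E: in-degree(E)=0, level(E)=1, enqueue
  process C: level=1
  process E: level=1
    E->D: in-degree(D)=0, level(D)=2, enqueue
  process D: level=2
All levels: A:0, B:0, C:1, D:2, E:1, F:0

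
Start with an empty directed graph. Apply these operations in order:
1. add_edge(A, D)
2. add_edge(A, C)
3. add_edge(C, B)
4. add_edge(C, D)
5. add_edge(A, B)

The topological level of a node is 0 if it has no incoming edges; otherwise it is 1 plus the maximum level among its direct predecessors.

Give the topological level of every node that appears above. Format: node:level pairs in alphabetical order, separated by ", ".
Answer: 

Answer: A:0, B:2, C:1, D:2

Derivation:
Op 1: add_edge(A, D). Edges now: 1
Op 2: add_edge(A, C). Edges now: 2
Op 3: add_edge(C, B). Edges now: 3
Op 4: add_edge(C, D). Edges now: 4
Op 5: add_edge(A, B). Edges now: 5
Compute levels (Kahn BFS):
  sources (in-degree 0): A
  process A: level=0
    A->B: in-degree(B)=1, level(B)>=1
    A->C: in-degree(C)=0, level(C)=1, enqueue
    A->D: in-degree(D)=1, level(D)>=1
  process C: level=1
    C->B: in-degree(B)=0, level(B)=2, enqueue
    C->D: in-degree(D)=0, level(D)=2, enqueue
  process B: level=2
  process D: level=2
All levels: A:0, B:2, C:1, D:2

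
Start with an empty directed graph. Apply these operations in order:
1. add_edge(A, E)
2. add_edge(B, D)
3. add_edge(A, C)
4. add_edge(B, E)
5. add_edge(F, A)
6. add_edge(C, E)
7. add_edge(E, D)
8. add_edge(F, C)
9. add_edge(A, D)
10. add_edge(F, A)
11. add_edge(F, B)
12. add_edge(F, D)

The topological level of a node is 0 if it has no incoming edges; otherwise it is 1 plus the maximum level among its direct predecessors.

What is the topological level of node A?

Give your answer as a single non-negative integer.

Op 1: add_edge(A, E). Edges now: 1
Op 2: add_edge(B, D). Edges now: 2
Op 3: add_edge(A, C). Edges now: 3
Op 4: add_edge(B, E). Edges now: 4
Op 5: add_edge(F, A). Edges now: 5
Op 6: add_edge(C, E). Edges now: 6
Op 7: add_edge(E, D). Edges now: 7
Op 8: add_edge(F, C). Edges now: 8
Op 9: add_edge(A, D). Edges now: 9
Op 10: add_edge(F, A) (duplicate, no change). Edges now: 9
Op 11: add_edge(F, B). Edges now: 10
Op 12: add_edge(F, D). Edges now: 11
Compute levels (Kahn BFS):
  sources (in-degree 0): F
  process F: level=0
    F->A: in-degree(A)=0, level(A)=1, enqueue
    F->B: in-degree(B)=0, level(B)=1, enqueue
    F->C: in-degree(C)=1, level(C)>=1
    F->D: in-degree(D)=3, level(D)>=1
  process A: level=1
    A->C: in-degree(C)=0, level(C)=2, enqueue
    A->D: in-degree(D)=2, level(D)>=2
    A->E: in-degree(E)=2, level(E)>=2
  process B: level=1
    B->D: in-degree(D)=1, level(D)>=2
    B->E: in-degree(E)=1, level(E)>=2
  process C: level=2
    C->E: in-degree(E)=0, level(E)=3, enqueue
  process E: level=3
    E->D: in-degree(D)=0, level(D)=4, enqueue
  process D: level=4
All levels: A:1, B:1, C:2, D:4, E:3, F:0
level(A) = 1

Answer: 1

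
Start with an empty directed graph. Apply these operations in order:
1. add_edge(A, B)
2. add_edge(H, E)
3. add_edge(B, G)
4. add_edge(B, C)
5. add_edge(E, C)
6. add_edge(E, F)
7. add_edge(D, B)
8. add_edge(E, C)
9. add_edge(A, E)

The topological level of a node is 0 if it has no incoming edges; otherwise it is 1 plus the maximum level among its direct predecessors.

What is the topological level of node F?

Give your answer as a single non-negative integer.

Op 1: add_edge(A, B). Edges now: 1
Op 2: add_edge(H, E). Edges now: 2
Op 3: add_edge(B, G). Edges now: 3
Op 4: add_edge(B, C). Edges now: 4
Op 5: add_edge(E, C). Edges now: 5
Op 6: add_edge(E, F). Edges now: 6
Op 7: add_edge(D, B). Edges now: 7
Op 8: add_edge(E, C) (duplicate, no change). Edges now: 7
Op 9: add_edge(A, E). Edges now: 8
Compute levels (Kahn BFS):
  sources (in-degree 0): A, D, H
  process A: level=0
    A->B: in-degree(B)=1, level(B)>=1
    A->E: in-degree(E)=1, level(E)>=1
  process D: level=0
    D->B: in-degree(B)=0, level(B)=1, enqueue
  process H: level=0
    H->E: in-degree(E)=0, level(E)=1, enqueue
  process B: level=1
    B->C: in-degree(C)=1, level(C)>=2
    B->G: in-degree(G)=0, level(G)=2, enqueue
  process E: level=1
    E->C: in-degree(C)=0, level(C)=2, enqueue
    E->F: in-degree(F)=0, level(F)=2, enqueue
  process G: level=2
  process C: level=2
  process F: level=2
All levels: A:0, B:1, C:2, D:0, E:1, F:2, G:2, H:0
level(F) = 2

Answer: 2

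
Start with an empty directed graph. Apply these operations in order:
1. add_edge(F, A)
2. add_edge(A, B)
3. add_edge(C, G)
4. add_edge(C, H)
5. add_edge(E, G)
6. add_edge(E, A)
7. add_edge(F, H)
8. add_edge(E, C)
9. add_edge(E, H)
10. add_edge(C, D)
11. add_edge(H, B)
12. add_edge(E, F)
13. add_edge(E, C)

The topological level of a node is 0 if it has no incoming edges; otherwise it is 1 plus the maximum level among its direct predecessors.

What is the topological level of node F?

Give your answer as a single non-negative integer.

Op 1: add_edge(F, A). Edges now: 1
Op 2: add_edge(A, B). Edges now: 2
Op 3: add_edge(C, G). Edges now: 3
Op 4: add_edge(C, H). Edges now: 4
Op 5: add_edge(E, G). Edges now: 5
Op 6: add_edge(E, A). Edges now: 6
Op 7: add_edge(F, H). Edges now: 7
Op 8: add_edge(E, C). Edges now: 8
Op 9: add_edge(E, H). Edges now: 9
Op 10: add_edge(C, D). Edges now: 10
Op 11: add_edge(H, B). Edges now: 11
Op 12: add_edge(E, F). Edges now: 12
Op 13: add_edge(E, C) (duplicate, no change). Edges now: 12
Compute levels (Kahn BFS):
  sources (in-degree 0): E
  process E: level=0
    E->A: in-degree(A)=1, level(A)>=1
    E->C: in-degree(C)=0, level(C)=1, enqueue
    E->F: in-degree(F)=0, level(F)=1, enqueue
    E->G: in-degree(G)=1, level(G)>=1
    E->H: in-degree(H)=2, level(H)>=1
  process C: level=1
    C->D: in-degree(D)=0, level(D)=2, enqueue
    C->G: in-degree(G)=0, level(G)=2, enqueue
    C->H: in-degree(H)=1, level(H)>=2
  process F: level=1
    F->A: in-degree(A)=0, level(A)=2, enqueue
    F->H: in-degree(H)=0, level(H)=2, enqueue
  process D: level=2
  process G: level=2
  process A: level=2
    A->B: in-degree(B)=1, level(B)>=3
  process H: level=2
    H->B: in-degree(B)=0, level(B)=3, enqueue
  process B: level=3
All levels: A:2, B:3, C:1, D:2, E:0, F:1, G:2, H:2
level(F) = 1

Answer: 1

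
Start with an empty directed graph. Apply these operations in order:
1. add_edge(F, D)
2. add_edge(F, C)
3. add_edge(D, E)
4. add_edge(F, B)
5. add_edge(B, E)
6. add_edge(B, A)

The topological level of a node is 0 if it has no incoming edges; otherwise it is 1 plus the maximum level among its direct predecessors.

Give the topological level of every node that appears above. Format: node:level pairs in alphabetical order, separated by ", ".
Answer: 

Op 1: add_edge(F, D). Edges now: 1
Op 2: add_edge(F, C). Edges now: 2
Op 3: add_edge(D, E). Edges now: 3
Op 4: add_edge(F, B). Edges now: 4
Op 5: add_edge(B, E). Edges now: 5
Op 6: add_edge(B, A). Edges now: 6
Compute levels (Kahn BFS):
  sources (in-degree 0): F
  process F: level=0
    F->B: in-degree(B)=0, level(B)=1, enqueue
    F->C: in-degree(C)=0, level(C)=1, enqueue
    F->D: in-degree(D)=0, level(D)=1, enqueue
  process B: level=1
    B->A: in-degree(A)=0, level(A)=2, enqueue
    B->E: in-degree(E)=1, level(E)>=2
  process C: level=1
  process D: level=1
    D->E: in-degree(E)=0, level(E)=2, enqueue
  process A: level=2
  process E: level=2
All levels: A:2, B:1, C:1, D:1, E:2, F:0

Answer: A:2, B:1, C:1, D:1, E:2, F:0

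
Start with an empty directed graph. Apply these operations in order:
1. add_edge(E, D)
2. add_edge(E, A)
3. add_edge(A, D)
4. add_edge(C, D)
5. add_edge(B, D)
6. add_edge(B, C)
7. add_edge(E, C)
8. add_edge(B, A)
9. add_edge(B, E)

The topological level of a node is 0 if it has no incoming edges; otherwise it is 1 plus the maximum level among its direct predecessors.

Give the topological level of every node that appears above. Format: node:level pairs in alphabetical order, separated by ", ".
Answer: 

Answer: A:2, B:0, C:2, D:3, E:1

Derivation:
Op 1: add_edge(E, D). Edges now: 1
Op 2: add_edge(E, A). Edges now: 2
Op 3: add_edge(A, D). Edges now: 3
Op 4: add_edge(C, D). Edges now: 4
Op 5: add_edge(B, D). Edges now: 5
Op 6: add_edge(B, C). Edges now: 6
Op 7: add_edge(E, C). Edges now: 7
Op 8: add_edge(B, A). Edges now: 8
Op 9: add_edge(B, E). Edges now: 9
Compute levels (Kahn BFS):
  sources (in-degree 0): B
  process B: level=0
    B->A: in-degree(A)=1, level(A)>=1
    B->C: in-degree(C)=1, level(C)>=1
    B->D: in-degree(D)=3, level(D)>=1
    B->E: in-degree(E)=0, level(E)=1, enqueue
  process E: level=1
    E->A: in-degree(A)=0, level(A)=2, enqueue
    E->C: in-degree(C)=0, level(C)=2, enqueue
    E->D: in-degree(D)=2, level(D)>=2
  process A: level=2
    A->D: in-degree(D)=1, level(D)>=3
  process C: level=2
    C->D: in-degree(D)=0, level(D)=3, enqueue
  process D: level=3
All levels: A:2, B:0, C:2, D:3, E:1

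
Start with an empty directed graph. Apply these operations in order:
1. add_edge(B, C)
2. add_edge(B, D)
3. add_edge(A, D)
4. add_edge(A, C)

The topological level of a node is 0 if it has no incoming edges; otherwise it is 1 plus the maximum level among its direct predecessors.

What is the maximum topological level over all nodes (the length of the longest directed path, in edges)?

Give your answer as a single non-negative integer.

Op 1: add_edge(B, C). Edges now: 1
Op 2: add_edge(B, D). Edges now: 2
Op 3: add_edge(A, D). Edges now: 3
Op 4: add_edge(A, C). Edges now: 4
Compute levels (Kahn BFS):
  sources (in-degree 0): A, B
  process A: level=0
    A->C: in-degree(C)=1, level(C)>=1
    A->D: in-degree(D)=1, level(D)>=1
  process B: level=0
    B->C: in-degree(C)=0, level(C)=1, enqueue
    B->D: in-degree(D)=0, level(D)=1, enqueue
  process C: level=1
  process D: level=1
All levels: A:0, B:0, C:1, D:1
max level = 1

Answer: 1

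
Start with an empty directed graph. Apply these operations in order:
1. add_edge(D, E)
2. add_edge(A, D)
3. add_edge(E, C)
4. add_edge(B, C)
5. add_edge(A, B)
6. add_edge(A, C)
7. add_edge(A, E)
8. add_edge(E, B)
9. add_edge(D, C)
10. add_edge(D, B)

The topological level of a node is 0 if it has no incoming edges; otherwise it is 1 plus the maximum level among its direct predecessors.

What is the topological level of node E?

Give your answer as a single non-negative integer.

Op 1: add_edge(D, E). Edges now: 1
Op 2: add_edge(A, D). Edges now: 2
Op 3: add_edge(E, C). Edges now: 3
Op 4: add_edge(B, C). Edges now: 4
Op 5: add_edge(A, B). Edges now: 5
Op 6: add_edge(A, C). Edges now: 6
Op 7: add_edge(A, E). Edges now: 7
Op 8: add_edge(E, B). Edges now: 8
Op 9: add_edge(D, C). Edges now: 9
Op 10: add_edge(D, B). Edges now: 10
Compute levels (Kahn BFS):
  sources (in-degree 0): A
  process A: level=0
    A->B: in-degree(B)=2, level(B)>=1
    A->C: in-degree(C)=3, level(C)>=1
    A->D: in-degree(D)=0, level(D)=1, enqueue
    A->E: in-degree(E)=1, level(E)>=1
  process D: level=1
    D->B: in-degree(B)=1, level(B)>=2
    D->C: in-degree(C)=2, level(C)>=2
    D->E: in-degree(E)=0, level(E)=2, enqueue
  process E: level=2
    E->B: in-degree(B)=0, level(B)=3, enqueue
    E->C: in-degree(C)=1, level(C)>=3
  process B: level=3
    B->C: in-degree(C)=0, level(C)=4, enqueue
  process C: level=4
All levels: A:0, B:3, C:4, D:1, E:2
level(E) = 2

Answer: 2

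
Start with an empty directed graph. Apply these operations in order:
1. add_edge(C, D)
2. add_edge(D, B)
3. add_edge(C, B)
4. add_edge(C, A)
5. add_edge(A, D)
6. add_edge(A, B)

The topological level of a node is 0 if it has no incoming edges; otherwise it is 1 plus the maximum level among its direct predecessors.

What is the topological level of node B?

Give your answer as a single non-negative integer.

Op 1: add_edge(C, D). Edges now: 1
Op 2: add_edge(D, B). Edges now: 2
Op 3: add_edge(C, B). Edges now: 3
Op 4: add_edge(C, A). Edges now: 4
Op 5: add_edge(A, D). Edges now: 5
Op 6: add_edge(A, B). Edges now: 6
Compute levels (Kahn BFS):
  sources (in-degree 0): C
  process C: level=0
    C->A: in-degree(A)=0, level(A)=1, enqueue
    C->B: in-degree(B)=2, level(B)>=1
    C->D: in-degree(D)=1, level(D)>=1
  process A: level=1
    A->B: in-degree(B)=1, level(B)>=2
    A->D: in-degree(D)=0, level(D)=2, enqueue
  process D: level=2
    D->B: in-degree(B)=0, level(B)=3, enqueue
  process B: level=3
All levels: A:1, B:3, C:0, D:2
level(B) = 3

Answer: 3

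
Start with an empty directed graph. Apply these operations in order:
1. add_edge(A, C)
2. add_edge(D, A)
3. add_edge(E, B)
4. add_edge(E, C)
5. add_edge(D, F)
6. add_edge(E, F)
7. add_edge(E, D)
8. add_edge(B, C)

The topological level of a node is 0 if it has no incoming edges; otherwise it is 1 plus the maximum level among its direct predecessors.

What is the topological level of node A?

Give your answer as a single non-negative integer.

Op 1: add_edge(A, C). Edges now: 1
Op 2: add_edge(D, A). Edges now: 2
Op 3: add_edge(E, B). Edges now: 3
Op 4: add_edge(E, C). Edges now: 4
Op 5: add_edge(D, F). Edges now: 5
Op 6: add_edge(E, F). Edges now: 6
Op 7: add_edge(E, D). Edges now: 7
Op 8: add_edge(B, C). Edges now: 8
Compute levels (Kahn BFS):
  sources (in-degree 0): E
  process E: level=0
    E->B: in-degree(B)=0, level(B)=1, enqueue
    E->C: in-degree(C)=2, level(C)>=1
    E->D: in-degree(D)=0, level(D)=1, enqueue
    E->F: in-degree(F)=1, level(F)>=1
  process B: level=1
    B->C: in-degree(C)=1, level(C)>=2
  process D: level=1
    D->A: in-degree(A)=0, level(A)=2, enqueue
    D->F: in-degree(F)=0, level(F)=2, enqueue
  process A: level=2
    A->C: in-degree(C)=0, level(C)=3, enqueue
  process F: level=2
  process C: level=3
All levels: A:2, B:1, C:3, D:1, E:0, F:2
level(A) = 2

Answer: 2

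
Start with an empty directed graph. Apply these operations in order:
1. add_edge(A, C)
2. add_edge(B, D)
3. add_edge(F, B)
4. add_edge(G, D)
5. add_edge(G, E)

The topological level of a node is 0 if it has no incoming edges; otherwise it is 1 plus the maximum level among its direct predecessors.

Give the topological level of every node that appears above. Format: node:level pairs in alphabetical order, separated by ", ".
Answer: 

Op 1: add_edge(A, C). Edges now: 1
Op 2: add_edge(B, D). Edges now: 2
Op 3: add_edge(F, B). Edges now: 3
Op 4: add_edge(G, D). Edges now: 4
Op 5: add_edge(G, E). Edges now: 5
Compute levels (Kahn BFS):
  sources (in-degree 0): A, F, G
  process A: level=0
    A->C: in-degree(C)=0, level(C)=1, enqueue
  process F: level=0
    F->B: in-degree(B)=0, level(B)=1, enqueue
  process G: level=0
    G->D: in-degree(D)=1, level(D)>=1
    G->E: in-degree(E)=0, level(E)=1, enqueue
  process C: level=1
  process B: level=1
    B->D: in-degree(D)=0, level(D)=2, enqueue
  process E: level=1
  process D: level=2
All levels: A:0, B:1, C:1, D:2, E:1, F:0, G:0

Answer: A:0, B:1, C:1, D:2, E:1, F:0, G:0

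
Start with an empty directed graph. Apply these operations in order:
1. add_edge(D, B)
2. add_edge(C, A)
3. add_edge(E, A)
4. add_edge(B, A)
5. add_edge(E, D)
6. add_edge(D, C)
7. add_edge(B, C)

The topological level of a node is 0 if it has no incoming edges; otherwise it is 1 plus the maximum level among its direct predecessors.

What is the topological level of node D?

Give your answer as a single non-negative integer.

Op 1: add_edge(D, B). Edges now: 1
Op 2: add_edge(C, A). Edges now: 2
Op 3: add_edge(E, A). Edges now: 3
Op 4: add_edge(B, A). Edges now: 4
Op 5: add_edge(E, D). Edges now: 5
Op 6: add_edge(D, C). Edges now: 6
Op 7: add_edge(B, C). Edges now: 7
Compute levels (Kahn BFS):
  sources (in-degree 0): E
  process E: level=0
    E->A: in-degree(A)=2, level(A)>=1
    E->D: in-degree(D)=0, level(D)=1, enqueue
  process D: level=1
    D->B: in-degree(B)=0, level(B)=2, enqueue
    D->C: in-degree(C)=1, level(C)>=2
  process B: level=2
    B->A: in-degree(A)=1, level(A)>=3
    B->C: in-degree(C)=0, level(C)=3, enqueue
  process C: level=3
    C->A: in-degree(A)=0, level(A)=4, enqueue
  process A: level=4
All levels: A:4, B:2, C:3, D:1, E:0
level(D) = 1

Answer: 1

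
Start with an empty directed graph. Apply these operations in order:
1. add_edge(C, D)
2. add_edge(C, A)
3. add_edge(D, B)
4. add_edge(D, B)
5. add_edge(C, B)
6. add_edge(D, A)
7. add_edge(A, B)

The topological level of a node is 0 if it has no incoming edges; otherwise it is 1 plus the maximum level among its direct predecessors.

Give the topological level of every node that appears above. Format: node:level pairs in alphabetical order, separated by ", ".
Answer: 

Op 1: add_edge(C, D). Edges now: 1
Op 2: add_edge(C, A). Edges now: 2
Op 3: add_edge(D, B). Edges now: 3
Op 4: add_edge(D, B) (duplicate, no change). Edges now: 3
Op 5: add_edge(C, B). Edges now: 4
Op 6: add_edge(D, A). Edges now: 5
Op 7: add_edge(A, B). Edges now: 6
Compute levels (Kahn BFS):
  sources (in-degree 0): C
  process C: level=0
    C->A: in-degree(A)=1, level(A)>=1
    C->B: in-degree(B)=2, level(B)>=1
    C->D: in-degree(D)=0, level(D)=1, enqueue
  process D: level=1
    D->A: in-degree(A)=0, level(A)=2, enqueue
    D->B: in-degree(B)=1, level(B)>=2
  process A: level=2
    A->B: in-degree(B)=0, level(B)=3, enqueue
  process B: level=3
All levels: A:2, B:3, C:0, D:1

Answer: A:2, B:3, C:0, D:1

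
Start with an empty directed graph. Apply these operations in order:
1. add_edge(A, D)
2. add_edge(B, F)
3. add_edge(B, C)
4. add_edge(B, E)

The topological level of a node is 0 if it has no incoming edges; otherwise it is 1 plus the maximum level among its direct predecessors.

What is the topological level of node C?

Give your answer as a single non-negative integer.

Answer: 1

Derivation:
Op 1: add_edge(A, D). Edges now: 1
Op 2: add_edge(B, F). Edges now: 2
Op 3: add_edge(B, C). Edges now: 3
Op 4: add_edge(B, E). Edges now: 4
Compute levels (Kahn BFS):
  sources (in-degree 0): A, B
  process A: level=0
    A->D: in-degree(D)=0, level(D)=1, enqueue
  process B: level=0
    B->C: in-degree(C)=0, level(C)=1, enqueue
    B->E: in-degree(E)=0, level(E)=1, enqueue
    B->F: in-degree(F)=0, level(F)=1, enqueue
  process D: level=1
  process C: level=1
  process E: level=1
  process F: level=1
All levels: A:0, B:0, C:1, D:1, E:1, F:1
level(C) = 1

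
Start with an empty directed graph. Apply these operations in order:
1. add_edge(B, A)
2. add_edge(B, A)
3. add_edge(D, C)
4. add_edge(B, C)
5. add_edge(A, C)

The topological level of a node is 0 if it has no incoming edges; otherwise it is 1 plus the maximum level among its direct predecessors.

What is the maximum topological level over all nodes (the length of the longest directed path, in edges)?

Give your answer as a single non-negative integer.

Op 1: add_edge(B, A). Edges now: 1
Op 2: add_edge(B, A) (duplicate, no change). Edges now: 1
Op 3: add_edge(D, C). Edges now: 2
Op 4: add_edge(B, C). Edges now: 3
Op 5: add_edge(A, C). Edges now: 4
Compute levels (Kahn BFS):
  sources (in-degree 0): B, D
  process B: level=0
    B->A: in-degree(A)=0, level(A)=1, enqueue
    B->C: in-degree(C)=2, level(C)>=1
  process D: level=0
    D->C: in-degree(C)=1, level(C)>=1
  process A: level=1
    A->C: in-degree(C)=0, level(C)=2, enqueue
  process C: level=2
All levels: A:1, B:0, C:2, D:0
max level = 2

Answer: 2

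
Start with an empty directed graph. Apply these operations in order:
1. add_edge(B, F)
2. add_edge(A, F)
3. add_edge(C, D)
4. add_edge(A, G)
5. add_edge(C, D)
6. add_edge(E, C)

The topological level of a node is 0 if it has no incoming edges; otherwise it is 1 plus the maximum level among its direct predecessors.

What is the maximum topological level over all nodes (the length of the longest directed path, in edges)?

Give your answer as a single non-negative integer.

Op 1: add_edge(B, F). Edges now: 1
Op 2: add_edge(A, F). Edges now: 2
Op 3: add_edge(C, D). Edges now: 3
Op 4: add_edge(A, G). Edges now: 4
Op 5: add_edge(C, D) (duplicate, no change). Edges now: 4
Op 6: add_edge(E, C). Edges now: 5
Compute levels (Kahn BFS):
  sources (in-degree 0): A, B, E
  process A: level=0
    A->F: in-degree(F)=1, level(F)>=1
    A->G: in-degree(G)=0, level(G)=1, enqueue
  process B: level=0
    B->F: in-degree(F)=0, level(F)=1, enqueue
  process E: level=0
    E->C: in-degree(C)=0, level(C)=1, enqueue
  process G: level=1
  process F: level=1
  process C: level=1
    C->D: in-degree(D)=0, level(D)=2, enqueue
  process D: level=2
All levels: A:0, B:0, C:1, D:2, E:0, F:1, G:1
max level = 2

Answer: 2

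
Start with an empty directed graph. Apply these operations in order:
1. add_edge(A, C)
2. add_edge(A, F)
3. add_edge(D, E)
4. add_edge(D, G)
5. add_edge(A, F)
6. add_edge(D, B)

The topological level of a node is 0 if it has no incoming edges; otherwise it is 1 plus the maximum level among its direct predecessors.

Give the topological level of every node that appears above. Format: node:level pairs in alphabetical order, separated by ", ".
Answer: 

Op 1: add_edge(A, C). Edges now: 1
Op 2: add_edge(A, F). Edges now: 2
Op 3: add_edge(D, E). Edges now: 3
Op 4: add_edge(D, G). Edges now: 4
Op 5: add_edge(A, F) (duplicate, no change). Edges now: 4
Op 6: add_edge(D, B). Edges now: 5
Compute levels (Kahn BFS):
  sources (in-degree 0): A, D
  process A: level=0
    A->C: in-degree(C)=0, level(C)=1, enqueue
    A->F: in-degree(F)=0, level(F)=1, enqueue
  process D: level=0
    D->B: in-degree(B)=0, level(B)=1, enqueue
    D->E: in-degree(E)=0, level(E)=1, enqueue
    D->G: in-degree(G)=0, level(G)=1, enqueue
  process C: level=1
  process F: level=1
  process B: level=1
  process E: level=1
  process G: level=1
All levels: A:0, B:1, C:1, D:0, E:1, F:1, G:1

Answer: A:0, B:1, C:1, D:0, E:1, F:1, G:1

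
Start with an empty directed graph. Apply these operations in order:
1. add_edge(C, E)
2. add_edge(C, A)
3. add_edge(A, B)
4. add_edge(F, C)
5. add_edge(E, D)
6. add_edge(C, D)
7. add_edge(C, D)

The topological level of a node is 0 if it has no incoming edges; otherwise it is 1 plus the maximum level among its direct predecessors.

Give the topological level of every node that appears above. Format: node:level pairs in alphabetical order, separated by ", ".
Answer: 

Answer: A:2, B:3, C:1, D:3, E:2, F:0

Derivation:
Op 1: add_edge(C, E). Edges now: 1
Op 2: add_edge(C, A). Edges now: 2
Op 3: add_edge(A, B). Edges now: 3
Op 4: add_edge(F, C). Edges now: 4
Op 5: add_edge(E, D). Edges now: 5
Op 6: add_edge(C, D). Edges now: 6
Op 7: add_edge(C, D) (duplicate, no change). Edges now: 6
Compute levels (Kahn BFS):
  sources (in-degree 0): F
  process F: level=0
    F->C: in-degree(C)=0, level(C)=1, enqueue
  process C: level=1
    C->A: in-degree(A)=0, level(A)=2, enqueue
    C->D: in-degree(D)=1, level(D)>=2
    C->E: in-degree(E)=0, level(E)=2, enqueue
  process A: level=2
    A->B: in-degree(B)=0, level(B)=3, enqueue
  process E: level=2
    E->D: in-degree(D)=0, level(D)=3, enqueue
  process B: level=3
  process D: level=3
All levels: A:2, B:3, C:1, D:3, E:2, F:0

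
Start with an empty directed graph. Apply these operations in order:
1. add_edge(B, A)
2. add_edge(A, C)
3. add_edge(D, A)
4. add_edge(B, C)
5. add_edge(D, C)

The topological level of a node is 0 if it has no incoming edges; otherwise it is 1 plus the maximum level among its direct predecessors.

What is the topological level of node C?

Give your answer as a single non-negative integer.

Answer: 2

Derivation:
Op 1: add_edge(B, A). Edges now: 1
Op 2: add_edge(A, C). Edges now: 2
Op 3: add_edge(D, A). Edges now: 3
Op 4: add_edge(B, C). Edges now: 4
Op 5: add_edge(D, C). Edges now: 5
Compute levels (Kahn BFS):
  sources (in-degree 0): B, D
  process B: level=0
    B->A: in-degree(A)=1, level(A)>=1
    B->C: in-degree(C)=2, level(C)>=1
  process D: level=0
    D->A: in-degree(A)=0, level(A)=1, enqueue
    D->C: in-degree(C)=1, level(C)>=1
  process A: level=1
    A->C: in-degree(C)=0, level(C)=2, enqueue
  process C: level=2
All levels: A:1, B:0, C:2, D:0
level(C) = 2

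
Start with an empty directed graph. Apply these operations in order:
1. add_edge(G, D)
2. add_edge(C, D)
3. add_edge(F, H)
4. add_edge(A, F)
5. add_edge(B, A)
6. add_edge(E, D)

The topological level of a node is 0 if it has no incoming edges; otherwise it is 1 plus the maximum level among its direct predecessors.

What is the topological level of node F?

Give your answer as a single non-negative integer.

Answer: 2

Derivation:
Op 1: add_edge(G, D). Edges now: 1
Op 2: add_edge(C, D). Edges now: 2
Op 3: add_edge(F, H). Edges now: 3
Op 4: add_edge(A, F). Edges now: 4
Op 5: add_edge(B, A). Edges now: 5
Op 6: add_edge(E, D). Edges now: 6
Compute levels (Kahn BFS):
  sources (in-degree 0): B, C, E, G
  process B: level=0
    B->A: in-degree(A)=0, level(A)=1, enqueue
  process C: level=0
    C->D: in-degree(D)=2, level(D)>=1
  process E: level=0
    E->D: in-degree(D)=1, level(D)>=1
  process G: level=0
    G->D: in-degree(D)=0, level(D)=1, enqueue
  process A: level=1
    A->F: in-degree(F)=0, level(F)=2, enqueue
  process D: level=1
  process F: level=2
    F->H: in-degree(H)=0, level(H)=3, enqueue
  process H: level=3
All levels: A:1, B:0, C:0, D:1, E:0, F:2, G:0, H:3
level(F) = 2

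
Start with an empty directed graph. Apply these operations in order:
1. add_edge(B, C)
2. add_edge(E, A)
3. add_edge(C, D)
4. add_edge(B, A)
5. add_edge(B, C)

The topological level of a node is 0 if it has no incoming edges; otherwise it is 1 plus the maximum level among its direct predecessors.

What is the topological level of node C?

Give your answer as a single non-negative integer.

Op 1: add_edge(B, C). Edges now: 1
Op 2: add_edge(E, A). Edges now: 2
Op 3: add_edge(C, D). Edges now: 3
Op 4: add_edge(B, A). Edges now: 4
Op 5: add_edge(B, C) (duplicate, no change). Edges now: 4
Compute levels (Kahn BFS):
  sources (in-degree 0): B, E
  process B: level=0
    B->A: in-degree(A)=1, level(A)>=1
    B->C: in-degree(C)=0, level(C)=1, enqueue
  process E: level=0
    E->A: in-degree(A)=0, level(A)=1, enqueue
  process C: level=1
    C->D: in-degree(D)=0, level(D)=2, enqueue
  process A: level=1
  process D: level=2
All levels: A:1, B:0, C:1, D:2, E:0
level(C) = 1

Answer: 1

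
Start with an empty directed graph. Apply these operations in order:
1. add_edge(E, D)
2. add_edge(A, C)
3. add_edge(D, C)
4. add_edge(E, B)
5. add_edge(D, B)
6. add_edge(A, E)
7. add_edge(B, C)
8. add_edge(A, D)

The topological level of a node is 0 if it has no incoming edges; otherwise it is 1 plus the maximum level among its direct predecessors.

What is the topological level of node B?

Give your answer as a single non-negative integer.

Op 1: add_edge(E, D). Edges now: 1
Op 2: add_edge(A, C). Edges now: 2
Op 3: add_edge(D, C). Edges now: 3
Op 4: add_edge(E, B). Edges now: 4
Op 5: add_edge(D, B). Edges now: 5
Op 6: add_edge(A, E). Edges now: 6
Op 7: add_edge(B, C). Edges now: 7
Op 8: add_edge(A, D). Edges now: 8
Compute levels (Kahn BFS):
  sources (in-degree 0): A
  process A: level=0
    A->C: in-degree(C)=2, level(C)>=1
    A->D: in-degree(D)=1, level(D)>=1
    A->E: in-degree(E)=0, level(E)=1, enqueue
  process E: level=1
    E->B: in-degree(B)=1, level(B)>=2
    E->D: in-degree(D)=0, level(D)=2, enqueue
  process D: level=2
    D->B: in-degree(B)=0, level(B)=3, enqueue
    D->C: in-degree(C)=1, level(C)>=3
  process B: level=3
    B->C: in-degree(C)=0, level(C)=4, enqueue
  process C: level=4
All levels: A:0, B:3, C:4, D:2, E:1
level(B) = 3

Answer: 3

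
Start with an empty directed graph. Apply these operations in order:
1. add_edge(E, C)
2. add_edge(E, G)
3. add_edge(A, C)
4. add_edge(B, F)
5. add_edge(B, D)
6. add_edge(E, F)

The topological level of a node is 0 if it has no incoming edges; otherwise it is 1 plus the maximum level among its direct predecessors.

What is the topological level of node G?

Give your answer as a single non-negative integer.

Op 1: add_edge(E, C). Edges now: 1
Op 2: add_edge(E, G). Edges now: 2
Op 3: add_edge(A, C). Edges now: 3
Op 4: add_edge(B, F). Edges now: 4
Op 5: add_edge(B, D). Edges now: 5
Op 6: add_edge(E, F). Edges now: 6
Compute levels (Kahn BFS):
  sources (in-degree 0): A, B, E
  process A: level=0
    A->C: in-degree(C)=1, level(C)>=1
  process B: level=0
    B->D: in-degree(D)=0, level(D)=1, enqueue
    B->F: in-degree(F)=1, level(F)>=1
  process E: level=0
    E->C: in-degree(C)=0, level(C)=1, enqueue
    E->F: in-degree(F)=0, level(F)=1, enqueue
    E->G: in-degree(G)=0, level(G)=1, enqueue
  process D: level=1
  process C: level=1
  process F: level=1
  process G: level=1
All levels: A:0, B:0, C:1, D:1, E:0, F:1, G:1
level(G) = 1

Answer: 1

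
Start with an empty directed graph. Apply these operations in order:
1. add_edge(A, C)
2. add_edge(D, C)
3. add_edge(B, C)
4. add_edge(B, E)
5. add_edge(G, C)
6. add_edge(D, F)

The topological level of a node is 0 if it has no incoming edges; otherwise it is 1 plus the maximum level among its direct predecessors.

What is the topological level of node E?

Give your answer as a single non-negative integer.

Op 1: add_edge(A, C). Edges now: 1
Op 2: add_edge(D, C). Edges now: 2
Op 3: add_edge(B, C). Edges now: 3
Op 4: add_edge(B, E). Edges now: 4
Op 5: add_edge(G, C). Edges now: 5
Op 6: add_edge(D, F). Edges now: 6
Compute levels (Kahn BFS):
  sources (in-degree 0): A, B, D, G
  process A: level=0
    A->C: in-degree(C)=3, level(C)>=1
  process B: level=0
    B->C: in-degree(C)=2, level(C)>=1
    B->E: in-degree(E)=0, level(E)=1, enqueue
  process D: level=0
    D->C: in-degree(C)=1, level(C)>=1
    D->F: in-degree(F)=0, level(F)=1, enqueue
  process G: level=0
    G->C: in-degree(C)=0, level(C)=1, enqueue
  process E: level=1
  process F: level=1
  process C: level=1
All levels: A:0, B:0, C:1, D:0, E:1, F:1, G:0
level(E) = 1

Answer: 1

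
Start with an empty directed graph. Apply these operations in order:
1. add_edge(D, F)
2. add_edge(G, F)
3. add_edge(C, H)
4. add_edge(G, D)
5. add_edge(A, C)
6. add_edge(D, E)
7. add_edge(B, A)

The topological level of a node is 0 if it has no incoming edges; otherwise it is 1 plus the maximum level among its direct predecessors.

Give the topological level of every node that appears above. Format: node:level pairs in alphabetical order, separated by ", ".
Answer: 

Answer: A:1, B:0, C:2, D:1, E:2, F:2, G:0, H:3

Derivation:
Op 1: add_edge(D, F). Edges now: 1
Op 2: add_edge(G, F). Edges now: 2
Op 3: add_edge(C, H). Edges now: 3
Op 4: add_edge(G, D). Edges now: 4
Op 5: add_edge(A, C). Edges now: 5
Op 6: add_edge(D, E). Edges now: 6
Op 7: add_edge(B, A). Edges now: 7
Compute levels (Kahn BFS):
  sources (in-degree 0): B, G
  process B: level=0
    B->A: in-degree(A)=0, level(A)=1, enqueue
  process G: level=0
    G->D: in-degree(D)=0, level(D)=1, enqueue
    G->F: in-degree(F)=1, level(F)>=1
  process A: level=1
    A->C: in-degree(C)=0, level(C)=2, enqueue
  process D: level=1
    D->E: in-degree(E)=0, level(E)=2, enqueue
    D->F: in-degree(F)=0, level(F)=2, enqueue
  process C: level=2
    C->H: in-degree(H)=0, level(H)=3, enqueue
  process E: level=2
  process F: level=2
  process H: level=3
All levels: A:1, B:0, C:2, D:1, E:2, F:2, G:0, H:3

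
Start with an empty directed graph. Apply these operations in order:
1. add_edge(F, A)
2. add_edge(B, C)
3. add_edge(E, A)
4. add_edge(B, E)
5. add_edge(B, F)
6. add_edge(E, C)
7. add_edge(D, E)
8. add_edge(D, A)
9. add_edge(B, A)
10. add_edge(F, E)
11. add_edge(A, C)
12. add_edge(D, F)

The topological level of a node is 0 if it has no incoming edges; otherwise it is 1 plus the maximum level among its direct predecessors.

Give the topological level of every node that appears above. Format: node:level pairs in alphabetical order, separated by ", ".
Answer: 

Op 1: add_edge(F, A). Edges now: 1
Op 2: add_edge(B, C). Edges now: 2
Op 3: add_edge(E, A). Edges now: 3
Op 4: add_edge(B, E). Edges now: 4
Op 5: add_edge(B, F). Edges now: 5
Op 6: add_edge(E, C). Edges now: 6
Op 7: add_edge(D, E). Edges now: 7
Op 8: add_edge(D, A). Edges now: 8
Op 9: add_edge(B, A). Edges now: 9
Op 10: add_edge(F, E). Edges now: 10
Op 11: add_edge(A, C). Edges now: 11
Op 12: add_edge(D, F). Edges now: 12
Compute levels (Kahn BFS):
  sources (in-degree 0): B, D
  process B: level=0
    B->A: in-degree(A)=3, level(A)>=1
    B->C: in-degree(C)=2, level(C)>=1
    B->E: in-degree(E)=2, level(E)>=1
    B->F: in-degree(F)=1, level(F)>=1
  process D: level=0
    D->A: in-degree(A)=2, level(A)>=1
    D->E: in-degree(E)=1, level(E)>=1
    D->F: in-degree(F)=0, level(F)=1, enqueue
  process F: level=1
    F->A: in-degree(A)=1, level(A)>=2
    F->E: in-degree(E)=0, level(E)=2, enqueue
  process E: level=2
    E->A: in-degree(A)=0, level(A)=3, enqueue
    E->C: in-degree(C)=1, level(C)>=3
  process A: level=3
    A->C: in-degree(C)=0, level(C)=4, enqueue
  process C: level=4
All levels: A:3, B:0, C:4, D:0, E:2, F:1

Answer: A:3, B:0, C:4, D:0, E:2, F:1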